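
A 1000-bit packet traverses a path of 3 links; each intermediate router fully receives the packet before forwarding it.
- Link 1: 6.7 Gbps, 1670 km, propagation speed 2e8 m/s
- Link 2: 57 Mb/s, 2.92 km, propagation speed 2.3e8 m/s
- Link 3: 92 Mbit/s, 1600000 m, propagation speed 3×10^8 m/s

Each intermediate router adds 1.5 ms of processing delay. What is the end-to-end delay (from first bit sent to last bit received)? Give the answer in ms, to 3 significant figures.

Transmission delays (L/R per hop): 0.000149254, 0.0175439, 0.0108696 ms; sum = 0.0285627 ms.
Propagation delays (d/s per hop): 8.35, 0.0126957, 5.33333 ms; sum = 13.696 ms.
Processing at 2 router(s): 2 × 1.5 ms = 3 ms.
End-to-end = 16.7 ms.

16.7 ms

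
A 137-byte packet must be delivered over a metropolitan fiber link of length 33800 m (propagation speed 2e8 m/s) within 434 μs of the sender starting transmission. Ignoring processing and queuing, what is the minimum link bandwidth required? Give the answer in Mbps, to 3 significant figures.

L = 1096 bits.
Propagation delay = 33800 / 200000000 = 169 μs.
Transmission budget = 434 − 169 = 265 μs.
R ≥ L / t_tx = 1096 bits / 0.000265 s = 4.14 Mbps.

4.14 Mbps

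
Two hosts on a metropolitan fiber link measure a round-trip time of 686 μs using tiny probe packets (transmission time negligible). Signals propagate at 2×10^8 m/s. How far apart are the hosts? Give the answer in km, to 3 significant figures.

68.6 km

One-way propagation = RTT/2 = 343 μs.
d = s × t = 200000000 × 0.000343 = 68.6 km.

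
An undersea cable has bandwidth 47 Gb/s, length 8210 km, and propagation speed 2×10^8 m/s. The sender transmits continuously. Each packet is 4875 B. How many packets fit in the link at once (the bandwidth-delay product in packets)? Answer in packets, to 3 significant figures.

49500 packets

Propagation delay = 8210000 / 200000000 = 0.04105 s.
BDP = R × t_prop = 47000000000 × 0.04105 = 1929350000 bits.
In packets of 39000 bits: 49500 packets.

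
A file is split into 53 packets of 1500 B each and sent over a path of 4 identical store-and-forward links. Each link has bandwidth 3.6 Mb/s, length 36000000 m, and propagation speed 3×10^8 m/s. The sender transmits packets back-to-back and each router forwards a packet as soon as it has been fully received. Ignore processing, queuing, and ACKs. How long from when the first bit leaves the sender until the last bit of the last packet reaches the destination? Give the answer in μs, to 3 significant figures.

Per-hop transmission t_tx = L/R = 12000/3600000 = 3333.33 μs.
Per-hop propagation t_prop = 36000000/300000000 = 120000 μs.
Pipeline fill: first packet needs 4·t_tx to clear all hops; remaining 52 packets each add one t_tx.
Total = (4+53-1)·t_tx + 4·t_prop = 56·3333.33 + 4·120000 = 667000 μs.

667000 μs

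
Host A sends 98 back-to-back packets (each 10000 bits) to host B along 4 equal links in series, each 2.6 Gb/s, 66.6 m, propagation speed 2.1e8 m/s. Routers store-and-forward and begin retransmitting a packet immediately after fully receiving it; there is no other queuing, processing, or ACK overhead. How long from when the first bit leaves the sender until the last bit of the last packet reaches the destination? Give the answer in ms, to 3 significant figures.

Per-hop transmission t_tx = L/R = 10000/2600000000 = 0.00384615 ms.
Per-hop propagation t_prop = 66.6/210000000 = 0.000317143 ms.
Pipeline fill: first packet needs 4·t_tx to clear all hops; remaining 97 packets each add one t_tx.
Total = (4+98-1)·t_tx + 4·t_prop = 101·0.00384615 + 4·0.000317143 = 0.390 ms.

0.390 ms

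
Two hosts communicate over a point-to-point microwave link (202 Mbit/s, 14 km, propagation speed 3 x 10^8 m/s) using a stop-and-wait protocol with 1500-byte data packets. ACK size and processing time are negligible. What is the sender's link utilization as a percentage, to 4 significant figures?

t_tx = L/R = 12000/202000000 = 5.94059e-05 s.
t_prop = 14000/300000000 = 4.66667e-05 s; RTT = 9.33333e-05 s.
Cycle = t_tx + RTT = 0.000152739 s.
Utilization = t_tx / cycle = 5.94059e-05/0.000152739 = 38.89 %.

38.89 %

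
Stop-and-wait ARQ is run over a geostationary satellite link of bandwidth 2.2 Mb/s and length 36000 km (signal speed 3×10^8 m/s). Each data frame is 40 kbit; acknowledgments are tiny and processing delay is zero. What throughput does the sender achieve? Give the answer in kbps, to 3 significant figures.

155 kbps

t_tx = L/R = 40000/2200000 = 0.0181818 s.
t_prop = 36000000/300000000 = 0.12 s; RTT = 0.24 s.
Cycle = t_tx + RTT = 0.258182 s.
Throughput = L / cycle = 40000 / 0.258182 = 155 kbps.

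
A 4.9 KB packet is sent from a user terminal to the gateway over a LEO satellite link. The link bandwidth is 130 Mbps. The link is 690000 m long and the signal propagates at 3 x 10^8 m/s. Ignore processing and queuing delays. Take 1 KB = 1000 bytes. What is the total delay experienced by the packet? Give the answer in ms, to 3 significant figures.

2.60 ms

L = 39200 bits.
Transmission delay = L/R = 39200 / 130000000 = 0.301538 ms.
Propagation delay = d/s = 690000 m / 300000000 m/s = 2.3 ms.
Total = 2.60 ms.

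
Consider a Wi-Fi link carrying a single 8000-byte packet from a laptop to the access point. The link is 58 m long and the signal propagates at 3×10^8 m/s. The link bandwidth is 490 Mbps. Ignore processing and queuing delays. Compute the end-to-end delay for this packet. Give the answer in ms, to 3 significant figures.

0.131 ms

L = 8000 × 8 = 64000 bits.
Transmission delay = L/R = 64000 / 490000000 = 0.130612 ms.
Propagation delay = d/s = 58 m / 300000000 m/s = 0.000193333 ms.
Total = 0.131 ms.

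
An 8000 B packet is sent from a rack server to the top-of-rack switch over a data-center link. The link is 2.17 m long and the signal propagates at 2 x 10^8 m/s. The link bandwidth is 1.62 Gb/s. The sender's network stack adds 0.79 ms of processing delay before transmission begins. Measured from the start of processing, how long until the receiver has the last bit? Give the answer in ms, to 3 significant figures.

L = 8000 × 8 = 64000 bits.
Transmission delay = L/R = 64000 / 1620000000 = 0.0395062 ms.
Propagation delay = d/s = 2.17 m / 200000000 m/s = 1.085e-05 ms.
Plus processing delay 0.79 ms = 0.79 ms.
Total = 0.830 ms.

0.830 ms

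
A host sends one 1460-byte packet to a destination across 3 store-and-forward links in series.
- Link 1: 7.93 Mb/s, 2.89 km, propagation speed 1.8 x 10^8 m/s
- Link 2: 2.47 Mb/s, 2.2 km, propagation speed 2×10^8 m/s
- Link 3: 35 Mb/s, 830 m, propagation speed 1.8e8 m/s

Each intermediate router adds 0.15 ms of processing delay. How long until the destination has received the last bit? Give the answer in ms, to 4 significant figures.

L = 1460 × 8 = 11680 bits.
Transmission delays (L/R per hop): 1.47289, 4.72874, 0.333714 ms; sum = 6.53535 ms.
Propagation delays (d/s per hop): 0.0160556, 0.011, 0.00461111 ms; sum = 0.0316667 ms.
Processing at 2 router(s): 2 × 0.15 ms = 0.3 ms.
End-to-end = 6.867 ms.

6.867 ms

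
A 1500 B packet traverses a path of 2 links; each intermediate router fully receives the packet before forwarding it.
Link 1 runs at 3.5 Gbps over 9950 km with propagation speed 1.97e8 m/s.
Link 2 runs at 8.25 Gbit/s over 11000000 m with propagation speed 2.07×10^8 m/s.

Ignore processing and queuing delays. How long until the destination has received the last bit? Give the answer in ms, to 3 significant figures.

104 ms

L = 1500 × 8 = 12000 bits.
Transmission delays (L/R per hop): 0.00342857, 0.00145455 ms; sum = 0.00488312 ms.
Propagation delays (d/s per hop): 50.5076, 53.1401 ms; sum = 103.648 ms.
End-to-end = 104 ms.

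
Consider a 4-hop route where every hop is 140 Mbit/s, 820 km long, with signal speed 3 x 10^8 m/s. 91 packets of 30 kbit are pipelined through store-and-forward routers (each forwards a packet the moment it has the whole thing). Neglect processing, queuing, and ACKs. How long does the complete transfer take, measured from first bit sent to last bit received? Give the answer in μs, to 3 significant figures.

Per-hop transmission t_tx = L/R = 30000/140000000 = 214.286 μs.
Per-hop propagation t_prop = 820000/300000000 = 2733.33 μs.
Pipeline fill: first packet needs 4·t_tx to clear all hops; remaining 90 packets each add one t_tx.
Total = (4+91-1)·t_tx + 4·t_prop = 94·214.286 + 4·2733.33 = 31100 μs.

31100 μs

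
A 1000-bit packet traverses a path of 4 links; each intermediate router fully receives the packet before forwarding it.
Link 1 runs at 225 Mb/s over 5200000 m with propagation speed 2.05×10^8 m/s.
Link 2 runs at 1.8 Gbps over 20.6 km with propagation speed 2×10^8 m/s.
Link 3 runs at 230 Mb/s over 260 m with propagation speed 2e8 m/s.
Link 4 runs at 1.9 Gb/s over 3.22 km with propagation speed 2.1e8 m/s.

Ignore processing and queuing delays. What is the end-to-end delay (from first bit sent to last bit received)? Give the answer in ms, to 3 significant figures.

Transmission delays (L/R per hop): 0.00444444, 0.000555556, 0.00434783, 0.000526316 ms; sum = 0.00987414 ms.
Propagation delays (d/s per hop): 25.3659, 0.103, 0.0013, 0.0153333 ms; sum = 25.4855 ms.
End-to-end = 25.5 ms.

25.5 ms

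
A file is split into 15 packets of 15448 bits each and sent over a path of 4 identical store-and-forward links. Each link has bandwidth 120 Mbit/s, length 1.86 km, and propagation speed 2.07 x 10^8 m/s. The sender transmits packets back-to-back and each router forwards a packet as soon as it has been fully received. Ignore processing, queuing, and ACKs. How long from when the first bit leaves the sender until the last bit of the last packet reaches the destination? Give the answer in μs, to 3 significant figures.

Per-hop transmission t_tx = L/R = 15448/120000000 = 128.733 μs.
Per-hop propagation t_prop = 1860/2.07e+08 = 8.98551 μs.
Pipeline fill: first packet needs 4·t_tx to clear all hops; remaining 14 packets each add one t_tx.
Total = (4+15-1)·t_tx + 4·t_prop = 18·128.733 + 4·8.98551 = 2350 μs.

2350 μs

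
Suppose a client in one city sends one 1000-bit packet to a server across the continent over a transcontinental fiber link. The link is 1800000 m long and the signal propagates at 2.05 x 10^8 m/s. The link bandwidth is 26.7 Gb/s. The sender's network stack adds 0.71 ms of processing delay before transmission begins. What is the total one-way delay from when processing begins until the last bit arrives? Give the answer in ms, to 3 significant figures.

Transmission delay = L/R = 1000 / 26700000000 = 3.74532e-05 ms.
Propagation delay = d/s = 1800000 m / 2.05e+08 m/s = 8.78049 ms.
Plus processing delay 0.71 ms = 0.71 ms.
Total = 9.49 ms.

9.49 ms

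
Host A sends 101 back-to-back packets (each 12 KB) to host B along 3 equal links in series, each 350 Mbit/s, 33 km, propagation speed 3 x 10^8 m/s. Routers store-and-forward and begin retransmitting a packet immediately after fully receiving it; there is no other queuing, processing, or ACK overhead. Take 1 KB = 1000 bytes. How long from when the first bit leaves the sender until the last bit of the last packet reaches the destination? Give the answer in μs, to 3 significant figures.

Per-hop transmission t_tx = L/R = 96000/350000000 = 274.286 μs.
Per-hop propagation t_prop = 33000/300000000 = 110 μs.
Pipeline fill: first packet needs 3·t_tx to clear all hops; remaining 100 packets each add one t_tx.
Total = (3+101-1)·t_tx + 3·t_prop = 103·274.286 + 3·110 = 28600 μs.

28600 μs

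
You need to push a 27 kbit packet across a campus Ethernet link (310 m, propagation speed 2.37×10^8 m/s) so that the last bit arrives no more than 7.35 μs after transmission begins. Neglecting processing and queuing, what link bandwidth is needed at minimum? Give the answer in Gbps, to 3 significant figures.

Propagation delay = 310 / 237000000 = 1.30802 μs.
Transmission budget = 7.35 − 1.30802 = 6.04198 μs.
R ≥ L / t_tx = 27000 bits / 6.04198e-06 s = 4.47 Gbps.

4.47 Gbps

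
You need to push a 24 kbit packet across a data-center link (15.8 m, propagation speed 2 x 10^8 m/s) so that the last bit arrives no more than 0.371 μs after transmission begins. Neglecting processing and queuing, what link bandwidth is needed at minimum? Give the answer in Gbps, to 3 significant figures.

Propagation delay = 15.8 / 200000000 = 0.079 μs.
Transmission budget = 0.371 − 0.079 = 0.292 μs.
R ≥ L / t_tx = 24000 bits / 2.92e-07 s = 82.2 Gbps.

82.2 Gbps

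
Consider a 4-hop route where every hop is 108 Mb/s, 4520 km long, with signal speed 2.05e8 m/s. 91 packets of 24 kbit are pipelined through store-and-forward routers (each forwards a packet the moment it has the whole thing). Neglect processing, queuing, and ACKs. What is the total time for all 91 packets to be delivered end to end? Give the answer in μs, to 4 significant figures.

Per-hop transmission t_tx = L/R = 24000/108000000 = 222.222 μs.
Per-hop propagation t_prop = 4520000/2.05e+08 = 22048.8 μs.
Pipeline fill: first packet needs 4·t_tx to clear all hops; remaining 90 packets each add one t_tx.
Total = (4+91-1)·t_tx + 4·t_prop = 94·222.222 + 4·22048.8 = 109100 μs.

109100 μs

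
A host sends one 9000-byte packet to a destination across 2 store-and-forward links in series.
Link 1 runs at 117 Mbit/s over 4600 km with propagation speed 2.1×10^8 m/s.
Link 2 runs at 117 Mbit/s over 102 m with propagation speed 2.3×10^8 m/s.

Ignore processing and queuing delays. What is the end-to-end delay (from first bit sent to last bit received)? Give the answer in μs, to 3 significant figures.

23100 μs

L = 9000 × 8 = 72000 bits.
Transmission delay per hop = L/R = 72000/117000000 = 615.385 μs; 2 hops → 1230.77 μs.
Propagation delays (d/s per hop): 21904.8, 0.443478 μs; sum = 21905.2 μs.
End-to-end = 23100 μs.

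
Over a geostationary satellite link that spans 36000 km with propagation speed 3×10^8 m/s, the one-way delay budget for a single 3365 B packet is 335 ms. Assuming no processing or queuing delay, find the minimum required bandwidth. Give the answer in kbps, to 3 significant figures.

125 kbps

L = 26920 bits.
Propagation delay = 36000000 / 300000000 = 120 ms.
Transmission budget = 335 − 120 = 215 ms.
R ≥ L / t_tx = 26920 bits / 0.215 s = 125 kbps.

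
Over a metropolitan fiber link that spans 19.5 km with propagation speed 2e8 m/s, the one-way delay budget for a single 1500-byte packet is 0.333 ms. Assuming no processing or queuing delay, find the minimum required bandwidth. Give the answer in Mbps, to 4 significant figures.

50.96 Mbps

L = 12000 bits.
Propagation delay = 19500 / 200000000 = 0.0975 ms.
Transmission budget = 0.333 − 0.0975 = 0.2355 ms.
R ≥ L / t_tx = 12000 bits / 0.0002355 s = 50.96 Mbps.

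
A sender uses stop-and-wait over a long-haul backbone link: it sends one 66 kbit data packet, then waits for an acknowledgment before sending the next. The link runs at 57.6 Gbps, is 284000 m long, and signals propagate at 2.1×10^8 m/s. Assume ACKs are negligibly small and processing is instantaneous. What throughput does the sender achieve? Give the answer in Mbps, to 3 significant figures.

t_tx = L/R = 66000/57600000000 = 1.14583e-06 s.
t_prop = 284000/210000000 = 0.00135238 s; RTT = 0.00270476 s.
Cycle = t_tx + RTT = 0.00270591 s.
Throughput = L / cycle = 66000 / 0.00270591 = 24.4 Mbps.

24.4 Mbps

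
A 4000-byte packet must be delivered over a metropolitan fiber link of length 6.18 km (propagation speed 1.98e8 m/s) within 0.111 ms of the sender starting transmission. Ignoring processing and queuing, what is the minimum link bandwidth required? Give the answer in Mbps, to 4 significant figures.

L = 32000 bits.
Propagation delay = 6180 / 198000000 = 0.0312121 ms.
Transmission budget = 0.111 − 0.0312121 = 0.0797879 ms.
R ≥ L / t_tx = 32000 bits / 7.97879e-05 s = 401.1 Mbps.

401.1 Mbps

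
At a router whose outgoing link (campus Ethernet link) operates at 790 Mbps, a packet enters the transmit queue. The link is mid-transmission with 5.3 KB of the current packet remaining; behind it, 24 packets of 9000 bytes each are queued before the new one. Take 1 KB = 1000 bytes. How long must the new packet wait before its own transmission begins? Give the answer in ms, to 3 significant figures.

Each queued packet: L/R = 72000/790000000 = 0.0911392 ms.
24 queued → 2.18734 ms.
Plus remaining 42400 bits of current packet: 0.0536709 ms.
Queuing delay = 2.24 ms.

2.24 ms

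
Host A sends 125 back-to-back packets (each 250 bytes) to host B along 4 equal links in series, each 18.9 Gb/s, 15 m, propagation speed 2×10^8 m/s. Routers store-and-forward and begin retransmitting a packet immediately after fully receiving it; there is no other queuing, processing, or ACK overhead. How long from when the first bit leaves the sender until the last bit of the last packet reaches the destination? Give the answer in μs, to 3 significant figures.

13.8 μs

Per-hop transmission t_tx = L/R = 2000/18900000000 = 0.10582 μs.
Per-hop propagation t_prop = 15/200000000 = 0.075 μs.
Pipeline fill: first packet needs 4·t_tx to clear all hops; remaining 124 packets each add one t_tx.
Total = (4+125-1)·t_tx + 4·t_prop = 128·0.10582 + 4·0.075 = 13.8 μs.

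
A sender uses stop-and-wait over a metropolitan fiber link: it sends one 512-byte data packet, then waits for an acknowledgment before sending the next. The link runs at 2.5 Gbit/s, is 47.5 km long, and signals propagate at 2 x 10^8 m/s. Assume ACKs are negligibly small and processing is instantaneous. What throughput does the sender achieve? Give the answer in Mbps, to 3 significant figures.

t_tx = L/R = 4096/2500000000 = 1.6384e-06 s.
t_prop = 47500/200000000 = 0.0002375 s; RTT = 0.000475 s.
Cycle = t_tx + RTT = 0.000476638 s.
Throughput = L / cycle = 4096 / 0.000476638 = 8.59 Mbps.

8.59 Mbps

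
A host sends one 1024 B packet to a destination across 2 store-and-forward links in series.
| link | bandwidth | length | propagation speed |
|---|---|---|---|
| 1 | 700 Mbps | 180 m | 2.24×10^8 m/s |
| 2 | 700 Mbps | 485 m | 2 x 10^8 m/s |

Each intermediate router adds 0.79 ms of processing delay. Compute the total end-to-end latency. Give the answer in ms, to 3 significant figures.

0.817 ms

L = 1024 × 8 = 8192 bits.
Transmission delay per hop = L/R = 8192/700000000 = 0.0117029 ms; 2 hops → 0.0234057 ms.
Propagation delays (d/s per hop): 0.000803571, 0.002425 ms; sum = 0.00322857 ms.
Processing at 1 router(s): 1 × 0.79 ms = 0.79 ms.
End-to-end = 0.817 ms.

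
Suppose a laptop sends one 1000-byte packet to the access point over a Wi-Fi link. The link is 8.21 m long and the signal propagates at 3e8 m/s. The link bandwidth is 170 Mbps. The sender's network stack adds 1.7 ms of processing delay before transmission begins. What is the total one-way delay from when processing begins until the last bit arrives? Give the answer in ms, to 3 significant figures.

L = 1000 × 8 = 8000 bits.
Transmission delay = L/R = 8000 / 170000000 = 0.0470588 ms.
Propagation delay = d/s = 8.21 m / 300000000 m/s = 2.73667e-05 ms.
Plus processing delay 1.7 ms = 1.7 ms.
Total = 1.75 ms.

1.75 ms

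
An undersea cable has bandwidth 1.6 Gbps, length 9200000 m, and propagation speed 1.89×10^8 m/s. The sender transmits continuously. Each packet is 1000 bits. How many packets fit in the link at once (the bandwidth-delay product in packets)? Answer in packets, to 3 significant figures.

Propagation delay = 9200000 / 189000000 = 0.0486772 s.
BDP = R × t_prop = 1600000000 × 0.0486772 = 77883600 bits.
In packets of 1000 bits: 77900 packets.

77900 packets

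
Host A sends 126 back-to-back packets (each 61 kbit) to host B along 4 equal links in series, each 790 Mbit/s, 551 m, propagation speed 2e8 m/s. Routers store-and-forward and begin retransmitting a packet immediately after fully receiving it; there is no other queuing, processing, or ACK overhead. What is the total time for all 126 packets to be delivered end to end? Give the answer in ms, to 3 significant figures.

Per-hop transmission t_tx = L/R = 61000/790000000 = 0.0772152 ms.
Per-hop propagation t_prop = 551/200000000 = 0.002755 ms.
Pipeline fill: first packet needs 4·t_tx to clear all hops; remaining 125 packets each add one t_tx.
Total = (4+126-1)·t_tx + 4·t_prop = 129·0.0772152 + 4·0.002755 = 9.97 ms.

9.97 ms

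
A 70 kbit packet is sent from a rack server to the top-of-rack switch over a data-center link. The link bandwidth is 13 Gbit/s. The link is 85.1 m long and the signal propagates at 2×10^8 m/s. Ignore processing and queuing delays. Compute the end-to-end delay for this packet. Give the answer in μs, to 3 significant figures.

5.81 μs

L = 70000 bits.
Transmission delay = L/R = 70000 / 13000000000 = 5.38462 μs.
Propagation delay = d/s = 85.1 m / 200000000 m/s = 0.4255 μs.
Total = 5.81 μs.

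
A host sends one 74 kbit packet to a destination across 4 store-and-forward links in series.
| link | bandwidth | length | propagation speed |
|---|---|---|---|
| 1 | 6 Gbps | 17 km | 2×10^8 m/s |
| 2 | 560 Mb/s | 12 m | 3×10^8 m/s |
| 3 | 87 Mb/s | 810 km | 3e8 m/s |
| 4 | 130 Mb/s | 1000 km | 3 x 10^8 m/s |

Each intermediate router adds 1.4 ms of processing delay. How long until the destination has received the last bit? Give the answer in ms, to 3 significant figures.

L = 74000 bits.
Transmission delays (L/R per hop): 0.0123333, 0.132143, 0.850575, 0.569231 ms; sum = 1.56428 ms.
Propagation delays (d/s per hop): 0.085, 4e-05, 2.7, 3.33333 ms; sum = 6.11837 ms.
Processing at 3 router(s): 3 × 1.4 ms = 4.2 ms.
End-to-end = 11.9 ms.

11.9 ms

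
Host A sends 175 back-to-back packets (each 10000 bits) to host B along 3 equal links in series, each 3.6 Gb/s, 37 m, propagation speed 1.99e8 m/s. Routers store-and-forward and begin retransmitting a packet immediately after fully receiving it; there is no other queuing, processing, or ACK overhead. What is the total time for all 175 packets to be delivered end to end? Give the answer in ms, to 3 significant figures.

Per-hop transmission t_tx = L/R = 10000/3600000000 = 0.00277778 ms.
Per-hop propagation t_prop = 37/199000000 = 0.00018593 ms.
Pipeline fill: first packet needs 3·t_tx to clear all hops; remaining 174 packets each add one t_tx.
Total = (3+175-1)·t_tx + 3·t_prop = 177·0.00277778 + 3·0.00018593 = 0.492 ms.

0.492 ms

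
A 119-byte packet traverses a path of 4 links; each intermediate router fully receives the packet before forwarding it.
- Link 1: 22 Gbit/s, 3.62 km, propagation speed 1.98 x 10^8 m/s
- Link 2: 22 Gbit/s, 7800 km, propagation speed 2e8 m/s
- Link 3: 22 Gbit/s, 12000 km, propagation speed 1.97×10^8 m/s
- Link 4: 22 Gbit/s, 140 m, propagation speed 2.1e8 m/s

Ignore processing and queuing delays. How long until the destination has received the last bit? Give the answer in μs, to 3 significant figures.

99900 μs

L = 119 × 8 = 952 bits.
Transmission delay per hop = L/R = 952/22000000000 = 0.0432727 μs; 4 hops → 0.173091 μs.
Propagation delays (d/s per hop): 18.2828, 39000, 60913.7, 0.666667 μs; sum = 99932.7 μs.
End-to-end = 99900 μs.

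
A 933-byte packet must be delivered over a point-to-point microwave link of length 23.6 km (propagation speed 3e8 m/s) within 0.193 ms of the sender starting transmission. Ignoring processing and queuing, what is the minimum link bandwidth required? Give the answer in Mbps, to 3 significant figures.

65.3 Mbps

L = 7464 bits.
Propagation delay = 23600 / 300000000 = 0.0786667 ms.
Transmission budget = 0.193 − 0.0786667 = 0.114333 ms.
R ≥ L / t_tx = 7464 bits / 0.000114333 s = 65.3 Mbps.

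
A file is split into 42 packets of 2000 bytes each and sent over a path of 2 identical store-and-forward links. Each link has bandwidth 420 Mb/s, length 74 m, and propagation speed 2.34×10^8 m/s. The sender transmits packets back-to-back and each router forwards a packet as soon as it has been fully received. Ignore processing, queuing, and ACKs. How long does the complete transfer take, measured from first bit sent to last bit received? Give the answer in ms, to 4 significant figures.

1.639 ms

Per-hop transmission t_tx = L/R = 16000/420000000 = 0.0380952 ms.
Per-hop propagation t_prop = 74/234000000 = 0.000316239 ms.
Pipeline fill: first packet needs 2·t_tx to clear all hops; remaining 41 packets each add one t_tx.
Total = (2+42-1)·t_tx + 2·t_prop = 43·0.0380952 + 2·0.000316239 = 1.639 ms.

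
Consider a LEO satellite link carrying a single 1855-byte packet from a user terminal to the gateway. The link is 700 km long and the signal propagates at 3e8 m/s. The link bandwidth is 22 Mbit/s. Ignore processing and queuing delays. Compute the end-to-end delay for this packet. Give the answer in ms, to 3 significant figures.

3.01 ms

L = 1855 × 8 = 14840 bits.
Transmission delay = L/R = 14840 / 22000000 = 0.674545 ms.
Propagation delay = d/s = 700000 m / 300000000 m/s = 2.33333 ms.
Total = 3.01 ms.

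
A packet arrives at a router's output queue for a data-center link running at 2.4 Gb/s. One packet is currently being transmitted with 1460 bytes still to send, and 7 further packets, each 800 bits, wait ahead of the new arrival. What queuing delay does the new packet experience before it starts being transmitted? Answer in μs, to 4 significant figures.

Each queued packet: L/R = 800/2400000000 = 0.333333 μs.
7 queued → 2.33333 μs.
Plus remaining 11680 bits of current packet: 4.86667 μs.
Queuing delay = 7.200 μs.

7.200 μs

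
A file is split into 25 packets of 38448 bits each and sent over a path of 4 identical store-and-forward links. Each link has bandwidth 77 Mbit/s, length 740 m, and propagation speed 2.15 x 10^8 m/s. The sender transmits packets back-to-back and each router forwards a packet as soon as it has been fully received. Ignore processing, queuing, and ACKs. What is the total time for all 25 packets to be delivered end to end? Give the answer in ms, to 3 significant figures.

Per-hop transmission t_tx = L/R = 38448/77000000 = 0.499325 ms.
Per-hop propagation t_prop = 740/215000000 = 0.00344186 ms.
Pipeline fill: first packet needs 4·t_tx to clear all hops; remaining 24 packets each add one t_tx.
Total = (4+25-1)·t_tx + 4·t_prop = 28·0.499325 + 4·0.00344186 = 14.0 ms.

14.0 ms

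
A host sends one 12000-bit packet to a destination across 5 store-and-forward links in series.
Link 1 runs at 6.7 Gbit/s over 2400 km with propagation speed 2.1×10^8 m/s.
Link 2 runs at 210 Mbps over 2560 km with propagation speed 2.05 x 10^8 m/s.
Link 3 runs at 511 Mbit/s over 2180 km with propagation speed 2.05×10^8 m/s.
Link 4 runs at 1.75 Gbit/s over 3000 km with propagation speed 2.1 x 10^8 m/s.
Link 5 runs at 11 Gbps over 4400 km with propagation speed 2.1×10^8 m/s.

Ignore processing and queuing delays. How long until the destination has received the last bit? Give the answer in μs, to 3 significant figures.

69900 μs

Transmission delays (L/R per hop): 1.79104, 57.1429, 23.4834, 6.85714, 1.09091 μs; sum = 90.3653 μs.
Propagation delays (d/s per hop): 11428.6, 12487.8, 10634.1, 14285.7, 20952.4 μs; sum = 69788.6 μs.
End-to-end = 69900 μs.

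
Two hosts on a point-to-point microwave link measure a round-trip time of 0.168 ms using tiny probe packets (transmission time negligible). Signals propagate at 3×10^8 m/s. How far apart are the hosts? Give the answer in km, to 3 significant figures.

One-way propagation = RTT/2 = 0.084 ms.
d = s × t = 300000000 × 8.4e-05 = 25.2 km.

25.2 km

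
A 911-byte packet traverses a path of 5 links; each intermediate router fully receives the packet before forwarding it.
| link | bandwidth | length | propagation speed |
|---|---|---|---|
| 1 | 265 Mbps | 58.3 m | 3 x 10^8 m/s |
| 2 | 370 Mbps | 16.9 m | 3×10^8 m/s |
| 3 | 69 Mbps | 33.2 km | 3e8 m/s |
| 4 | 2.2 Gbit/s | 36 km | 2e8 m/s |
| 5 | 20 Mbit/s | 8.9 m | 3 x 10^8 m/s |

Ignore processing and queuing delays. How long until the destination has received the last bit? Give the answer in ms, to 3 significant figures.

L = 911 × 8 = 7288 bits.
Transmission delays (L/R per hop): 0.0275019, 0.0196973, 0.105623, 0.00331273, 0.3644 ms; sum = 0.520535 ms.
Propagation delays (d/s per hop): 0.000194333, 5.63333e-05, 0.110667, 0.18, 2.96667e-05 ms; sum = 0.290947 ms.
End-to-end = 0.811 ms.

0.811 ms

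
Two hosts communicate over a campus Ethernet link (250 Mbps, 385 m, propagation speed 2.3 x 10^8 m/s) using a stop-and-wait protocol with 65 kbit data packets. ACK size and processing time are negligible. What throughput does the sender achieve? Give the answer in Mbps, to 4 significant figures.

t_tx = L/R = 65000/250000000 = 0.00026 s.
t_prop = 385/2.3e+08 = 1.67391e-06 s; RTT = 3.34783e-06 s.
Cycle = t_tx + RTT = 0.000263348 s.
Throughput = L / cycle = 65000 / 0.000263348 = 246.8 Mbps.

246.8 Mbps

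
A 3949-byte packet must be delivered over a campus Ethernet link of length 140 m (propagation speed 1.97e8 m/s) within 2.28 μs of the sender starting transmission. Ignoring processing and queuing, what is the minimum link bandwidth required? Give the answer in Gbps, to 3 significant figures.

20.1 Gbps

L = 31592 bits.
Propagation delay = 140 / 197000000 = 0.71066 μs.
Transmission budget = 2.28 − 0.71066 = 1.56934 μs.
R ≥ L / t_tx = 31592 bits / 1.56934e-06 s = 20.1 Gbps.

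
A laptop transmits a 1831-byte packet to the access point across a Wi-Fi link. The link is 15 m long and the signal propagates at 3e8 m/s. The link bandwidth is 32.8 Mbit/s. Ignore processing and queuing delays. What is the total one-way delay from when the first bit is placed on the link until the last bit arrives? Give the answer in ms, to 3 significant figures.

L = 1831 × 8 = 14648 bits.
Transmission delay = L/R = 14648 / 3.28e+07 = 0.446585 ms.
Propagation delay = d/s = 15 m / 300000000 m/s = 5e-05 ms.
Total = 0.447 ms.

0.447 ms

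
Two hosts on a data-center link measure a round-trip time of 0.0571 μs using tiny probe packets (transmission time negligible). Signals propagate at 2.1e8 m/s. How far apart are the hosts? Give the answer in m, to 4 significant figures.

One-way propagation = RTT/2 = 0.02855 μs.
d = s × t = 210000000 × 2.855e-08 = 5.996 m.

5.996 m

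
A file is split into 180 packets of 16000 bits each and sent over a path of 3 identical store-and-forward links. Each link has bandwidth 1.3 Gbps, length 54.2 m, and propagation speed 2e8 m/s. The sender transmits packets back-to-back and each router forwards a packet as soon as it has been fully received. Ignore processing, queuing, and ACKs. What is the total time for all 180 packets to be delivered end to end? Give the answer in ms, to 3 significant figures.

Per-hop transmission t_tx = L/R = 16000/1300000000 = 0.0123077 ms.
Per-hop propagation t_prop = 54.2/200000000 = 0.000271 ms.
Pipeline fill: first packet needs 3·t_tx to clear all hops; remaining 179 packets each add one t_tx.
Total = (3+180-1)·t_tx + 3·t_prop = 182·0.0123077 + 3·0.000271 = 2.24 ms.

2.24 ms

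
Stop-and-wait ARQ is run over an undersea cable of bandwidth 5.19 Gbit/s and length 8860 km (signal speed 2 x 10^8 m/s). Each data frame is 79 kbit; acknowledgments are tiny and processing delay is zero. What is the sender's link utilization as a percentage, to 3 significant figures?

0.0172 %

t_tx = L/R = 79000/5190000000 = 1.52216e-05 s.
t_prop = 8860000/200000000 = 0.0443 s; RTT = 0.0886 s.
Cycle = t_tx + RTT = 0.0886152 s.
Utilization = t_tx / cycle = 1.52216e-05/0.0886152 = 0.0172 %.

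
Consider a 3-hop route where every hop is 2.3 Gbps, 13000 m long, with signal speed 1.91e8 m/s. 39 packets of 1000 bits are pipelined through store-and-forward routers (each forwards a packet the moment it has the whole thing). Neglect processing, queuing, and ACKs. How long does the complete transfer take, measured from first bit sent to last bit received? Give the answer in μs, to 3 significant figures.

222 μs

Per-hop transmission t_tx = L/R = 1000/2300000000 = 0.434783 μs.
Per-hop propagation t_prop = 13000/191000000 = 68.0628 μs.
Pipeline fill: first packet needs 3·t_tx to clear all hops; remaining 38 packets each add one t_tx.
Total = (3+39-1)·t_tx + 3·t_prop = 41·0.434783 + 3·68.0628 = 222 μs.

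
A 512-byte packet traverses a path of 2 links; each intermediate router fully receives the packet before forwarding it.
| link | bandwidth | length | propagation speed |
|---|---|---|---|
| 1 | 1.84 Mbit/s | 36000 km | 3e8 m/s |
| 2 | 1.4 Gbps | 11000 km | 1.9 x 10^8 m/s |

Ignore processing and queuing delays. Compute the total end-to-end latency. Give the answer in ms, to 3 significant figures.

180 ms

L = 512 × 8 = 4096 bits.
Transmission delays (L/R per hop): 2.22609, 0.00292571 ms; sum = 2.22901 ms.
Propagation delays (d/s per hop): 120, 57.8947 ms; sum = 177.895 ms.
End-to-end = 180 ms.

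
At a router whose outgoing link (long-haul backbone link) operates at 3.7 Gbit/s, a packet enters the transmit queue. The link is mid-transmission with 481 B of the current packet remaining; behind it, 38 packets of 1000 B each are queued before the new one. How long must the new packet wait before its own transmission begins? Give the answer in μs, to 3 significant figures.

Each queued packet: L/R = 8000/3700000000 = 2.16216 μs.
38 queued → 82.1622 μs.
Plus remaining 3848 bits of current packet: 1.04 μs.
Queuing delay = 83.2 μs.

83.2 μs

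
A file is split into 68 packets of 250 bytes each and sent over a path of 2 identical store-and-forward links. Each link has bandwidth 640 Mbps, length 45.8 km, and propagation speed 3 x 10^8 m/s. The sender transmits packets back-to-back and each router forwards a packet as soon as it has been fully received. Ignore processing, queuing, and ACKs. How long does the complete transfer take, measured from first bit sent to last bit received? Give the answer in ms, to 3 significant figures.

Per-hop transmission t_tx = L/R = 2000/640000000 = 0.003125 ms.
Per-hop propagation t_prop = 45800/300000000 = 0.152667 ms.
Pipeline fill: first packet needs 2·t_tx to clear all hops; remaining 67 packets each add one t_tx.
Total = (2+68-1)·t_tx + 2·t_prop = 69·0.003125 + 2·0.152667 = 0.521 ms.

0.521 ms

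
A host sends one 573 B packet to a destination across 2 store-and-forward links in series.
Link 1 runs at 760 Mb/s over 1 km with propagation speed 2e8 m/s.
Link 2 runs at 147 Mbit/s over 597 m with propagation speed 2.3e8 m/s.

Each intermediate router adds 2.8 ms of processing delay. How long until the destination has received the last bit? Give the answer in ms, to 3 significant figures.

L = 573 × 8 = 4584 bits.
Transmission delays (L/R per hop): 0.00603158, 0.0311837 ms; sum = 0.0372153 ms.
Propagation delays (d/s per hop): 0.005, 0.00259565 ms; sum = 0.00759565 ms.
Processing at 1 router(s): 1 × 2.8 ms = 2.8 ms.
End-to-end = 2.84 ms.

2.84 ms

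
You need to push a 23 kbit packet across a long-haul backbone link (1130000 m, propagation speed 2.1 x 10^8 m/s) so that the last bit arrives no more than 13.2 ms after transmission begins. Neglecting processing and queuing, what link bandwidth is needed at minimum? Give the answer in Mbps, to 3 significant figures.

Propagation delay = 1130000 / 210000000 = 5.38095 ms.
Transmission budget = 13.2 − 5.38095 = 7.81905 ms.
R ≥ L / t_tx = 23000 bits / 0.00781905 s = 2.94 Mbps.

2.94 Mbps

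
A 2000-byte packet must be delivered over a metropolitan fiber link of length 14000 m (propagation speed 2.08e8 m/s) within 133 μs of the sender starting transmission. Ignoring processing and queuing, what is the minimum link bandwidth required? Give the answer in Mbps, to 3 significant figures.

L = 16000 bits.
Propagation delay = 14000 / 208000000 = 67.3077 μs.
Transmission budget = 133 − 67.3077 = 65.6923 μs.
R ≥ L / t_tx = 16000 bits / 6.56923e-05 s = 244 Mbps.

244 Mbps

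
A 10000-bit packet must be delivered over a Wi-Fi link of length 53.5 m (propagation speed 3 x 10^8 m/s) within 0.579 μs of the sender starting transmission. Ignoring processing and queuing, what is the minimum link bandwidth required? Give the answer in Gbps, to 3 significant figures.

25.0 Gbps

Propagation delay = 53.5 / 300000000 = 0.178333 μs.
Transmission budget = 0.579 − 0.178333 = 0.400667 μs.
R ≥ L / t_tx = 10000 bits / 4.00667e-07 s = 25.0 Gbps.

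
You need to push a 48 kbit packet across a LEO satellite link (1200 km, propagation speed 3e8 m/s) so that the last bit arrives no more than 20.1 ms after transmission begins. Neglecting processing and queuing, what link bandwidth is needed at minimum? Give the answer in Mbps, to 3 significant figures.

Propagation delay = 1200000 / 300000000 = 4 ms.
Transmission budget = 20.1 − 4 = 16.1 ms.
R ≥ L / t_tx = 48000 bits / 0.0161 s = 2.98 Mbps.

2.98 Mbps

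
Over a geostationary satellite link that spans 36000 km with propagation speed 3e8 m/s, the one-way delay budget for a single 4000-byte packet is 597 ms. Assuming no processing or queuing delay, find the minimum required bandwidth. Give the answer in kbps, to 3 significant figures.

L = 32000 bits.
Propagation delay = 36000000 / 300000000 = 120 ms.
Transmission budget = 597 − 120 = 477 ms.
R ≥ L / t_tx = 32000 bits / 0.477 s = 67.1 kbps.

67.1 kbps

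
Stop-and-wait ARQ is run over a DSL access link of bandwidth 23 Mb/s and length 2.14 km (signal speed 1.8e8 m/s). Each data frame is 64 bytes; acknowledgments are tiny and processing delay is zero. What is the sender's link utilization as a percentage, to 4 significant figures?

48.35 %

t_tx = L/R = 512/23000000 = 2.22609e-05 s.
t_prop = 2140/180000000 = 1.18889e-05 s; RTT = 2.37778e-05 s.
Cycle = t_tx + RTT = 4.60386e-05 s.
Utilization = t_tx / cycle = 2.22609e-05/4.60386e-05 = 48.35 %.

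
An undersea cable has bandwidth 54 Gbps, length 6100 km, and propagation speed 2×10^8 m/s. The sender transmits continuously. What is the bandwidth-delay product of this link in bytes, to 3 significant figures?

Propagation delay = 6100000 / 200000000 = 0.0305 s.
BDP = R × t_prop = 54000000000 × 0.0305 = 1647000000 bits.
In bytes: 1647000000/8 = 206000000 bytes.

206000000 bytes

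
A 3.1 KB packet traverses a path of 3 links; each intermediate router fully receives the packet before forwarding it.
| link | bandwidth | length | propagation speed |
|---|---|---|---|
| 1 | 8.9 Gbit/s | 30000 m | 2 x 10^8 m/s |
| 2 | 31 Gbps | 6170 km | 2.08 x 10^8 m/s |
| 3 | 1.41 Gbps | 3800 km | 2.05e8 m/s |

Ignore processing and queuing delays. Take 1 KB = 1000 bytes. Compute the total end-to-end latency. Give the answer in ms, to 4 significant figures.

L = 24800 bits.
Transmission delays (L/R per hop): 0.00278652, 0.0008, 0.0175887 ms; sum = 0.0211752 ms.
Propagation delays (d/s per hop): 0.15, 29.6635, 18.5366 ms; sum = 48.35 ms.
End-to-end = 48.37 ms.

48.37 ms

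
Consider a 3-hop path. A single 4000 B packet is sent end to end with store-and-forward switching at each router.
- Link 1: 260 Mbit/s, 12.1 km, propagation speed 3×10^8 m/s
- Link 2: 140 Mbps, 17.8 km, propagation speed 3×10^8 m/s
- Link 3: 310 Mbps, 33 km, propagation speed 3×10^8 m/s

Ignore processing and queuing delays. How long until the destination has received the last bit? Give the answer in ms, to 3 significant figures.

L = 4000 × 8 = 32000 bits.
Transmission delays (L/R per hop): 0.123077, 0.228571, 0.103226 ms; sum = 0.454874 ms.
Propagation delays (d/s per hop): 0.0403333, 0.0593333, 0.11 ms; sum = 0.209667 ms.
End-to-end = 0.665 ms.

0.665 ms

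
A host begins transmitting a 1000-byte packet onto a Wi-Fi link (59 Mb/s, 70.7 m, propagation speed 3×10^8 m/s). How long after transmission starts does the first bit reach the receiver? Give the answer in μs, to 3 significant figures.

First bit experiences only propagation delay: d/s = 70.7/300000000 = 0.236 μs.

0.236 μs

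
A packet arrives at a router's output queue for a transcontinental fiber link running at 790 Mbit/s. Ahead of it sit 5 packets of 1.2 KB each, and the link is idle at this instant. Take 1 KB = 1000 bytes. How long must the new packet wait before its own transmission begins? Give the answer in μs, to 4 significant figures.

60.76 μs

Each queued packet: L/R = 9600/790000000 = 12.1519 μs.
5 queued → 60.7595 μs.
Queuing delay = 60.76 μs.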